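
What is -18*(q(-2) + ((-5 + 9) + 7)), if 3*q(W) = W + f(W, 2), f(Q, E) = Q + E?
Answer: -186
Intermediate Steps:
f(Q, E) = E + Q
q(W) = ⅔ + 2*W/3 (q(W) = (W + (2 + W))/3 = (2 + 2*W)/3 = ⅔ + 2*W/3)
-18*(q(-2) + ((-5 + 9) + 7)) = -18*((⅔ + (⅔)*(-2)) + ((-5 + 9) + 7)) = -18*((⅔ - 4/3) + (4 + 7)) = -18*(-⅔ + 11) = -18*31/3 = -186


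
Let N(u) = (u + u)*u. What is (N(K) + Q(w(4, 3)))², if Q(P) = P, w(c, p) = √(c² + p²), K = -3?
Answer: 529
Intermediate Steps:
N(u) = 2*u² (N(u) = (2*u)*u = 2*u²)
(N(K) + Q(w(4, 3)))² = (2*(-3)² + √(4² + 3²))² = (2*9 + √(16 + 9))² = (18 + √25)² = (18 + 5)² = 23² = 529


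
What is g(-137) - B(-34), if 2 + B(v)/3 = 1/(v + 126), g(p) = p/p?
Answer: 641/92 ≈ 6.9674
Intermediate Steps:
g(p) = 1
B(v) = -6 + 3/(126 + v) (B(v) = -6 + 3/(v + 126) = -6 + 3/(126 + v))
g(-137) - B(-34) = 1 - 3*(-251 - 2*(-34))/(126 - 34) = 1 - 3*(-251 + 68)/92 = 1 - 3*(-183)/92 = 1 - 1*(-549/92) = 1 + 549/92 = 641/92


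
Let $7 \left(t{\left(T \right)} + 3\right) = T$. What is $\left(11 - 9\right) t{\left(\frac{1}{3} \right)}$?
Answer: $- \frac{124}{21} \approx -5.9048$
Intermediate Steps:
$t{\left(T \right)} = -3 + \frac{T}{7}$
$\left(11 - 9\right) t{\left(\frac{1}{3} \right)} = \left(11 - 9\right) \left(-3 + \frac{1}{7 \cdot 3}\right) = 2 \left(-3 + \frac{1}{7} \cdot \frac{1}{3}\right) = 2 \left(-3 + \frac{1}{21}\right) = 2 \left(- \frac{62}{21}\right) = - \frac{124}{21}$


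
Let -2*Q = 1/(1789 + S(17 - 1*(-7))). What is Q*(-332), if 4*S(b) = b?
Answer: 166/1795 ≈ 0.092479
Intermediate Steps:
S(b) = b/4
Q = -1/3590 (Q = -1/(2*(1789 + (17 - 1*(-7))/4)) = -1/(2*(1789 + (17 + 7)/4)) = -1/(2*(1789 + (1/4)*24)) = -1/(2*(1789 + 6)) = -1/2/1795 = -1/2*1/1795 = -1/3590 ≈ -0.00027855)
Q*(-332) = -1/3590*(-332) = 166/1795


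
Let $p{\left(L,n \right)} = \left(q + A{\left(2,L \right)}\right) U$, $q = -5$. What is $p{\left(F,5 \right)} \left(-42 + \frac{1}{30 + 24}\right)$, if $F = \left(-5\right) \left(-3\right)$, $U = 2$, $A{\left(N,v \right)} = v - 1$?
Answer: $- \frac{2267}{3} \approx -755.67$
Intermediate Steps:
$A{\left(N,v \right)} = -1 + v$ ($A{\left(N,v \right)} = v - 1 = -1 + v$)
$F = 15$
$p{\left(L,n \right)} = -12 + 2 L$ ($p{\left(L,n \right)} = \left(-5 + \left(-1 + L\right)\right) 2 = \left(-6 + L\right) 2 = -12 + 2 L$)
$p{\left(F,5 \right)} \left(-42 + \frac{1}{30 + 24}\right) = \left(-12 + 2 \cdot 15\right) \left(-42 + \frac{1}{30 + 24}\right) = \left(-12 + 30\right) \left(-42 + \frac{1}{54}\right) = 18 \left(-42 + \frac{1}{54}\right) = 18 \left(- \frac{2267}{54}\right) = - \frac{2267}{3}$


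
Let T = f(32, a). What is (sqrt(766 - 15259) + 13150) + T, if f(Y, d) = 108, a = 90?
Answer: 13258 + I*sqrt(14493) ≈ 13258.0 + 120.39*I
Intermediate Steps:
T = 108
(sqrt(766 - 15259) + 13150) + T = (sqrt(766 - 15259) + 13150) + 108 = (sqrt(-14493) + 13150) + 108 = (I*sqrt(14493) + 13150) + 108 = (13150 + I*sqrt(14493)) + 108 = 13258 + I*sqrt(14493)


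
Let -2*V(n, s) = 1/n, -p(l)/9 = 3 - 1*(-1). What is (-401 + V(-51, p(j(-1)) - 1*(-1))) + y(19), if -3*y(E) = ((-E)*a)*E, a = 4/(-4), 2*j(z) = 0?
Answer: -17725/34 ≈ -521.32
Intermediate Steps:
j(z) = 0 (j(z) = (½)*0 = 0)
a = -1 (a = 4*(-¼) = -1)
p(l) = -36 (p(l) = -9*(3 - 1*(-1)) = -9*(3 + 1) = -9*4 = -36)
V(n, s) = -1/(2*n)
y(E) = -E²/3 (y(E) = --E*(-1)*E/3 = -E*E/3 = -E²/3)
(-401 + V(-51, p(j(-1)) - 1*(-1))) + y(19) = (-401 - ½/(-51)) - ⅓*19² = (-401 - ½*(-1/51)) - ⅓*361 = (-401 + 1/102) - 361/3 = -40901/102 - 361/3 = -17725/34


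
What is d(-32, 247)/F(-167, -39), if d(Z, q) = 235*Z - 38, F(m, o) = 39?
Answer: -7558/39 ≈ -193.79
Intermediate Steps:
d(Z, q) = -38 + 235*Z
d(-32, 247)/F(-167, -39) = (-38 + 235*(-32))/39 = (-38 - 7520)*(1/39) = -7558*1/39 = -7558/39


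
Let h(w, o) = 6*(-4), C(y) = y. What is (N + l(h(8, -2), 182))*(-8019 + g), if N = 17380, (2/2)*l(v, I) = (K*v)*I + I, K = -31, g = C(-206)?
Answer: -1258178250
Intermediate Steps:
h(w, o) = -24
g = -206
l(v, I) = I - 31*I*v (l(v, I) = (-31*v)*I + I = -31*I*v + I = I - 31*I*v)
(N + l(h(8, -2), 182))*(-8019 + g) = (17380 + 182*(1 - 31*(-24)))*(-8019 - 206) = (17380 + 182*(1 + 744))*(-8225) = (17380 + 182*745)*(-8225) = (17380 + 135590)*(-8225) = 152970*(-8225) = -1258178250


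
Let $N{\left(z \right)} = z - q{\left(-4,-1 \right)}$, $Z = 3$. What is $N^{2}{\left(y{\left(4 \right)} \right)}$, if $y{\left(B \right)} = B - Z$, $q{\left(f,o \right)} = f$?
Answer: $25$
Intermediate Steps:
$y{\left(B \right)} = -3 + B$ ($y{\left(B \right)} = B - 3 = -3 + B$)
$N{\left(z \right)} = 4 + z$ ($N{\left(z \right)} = z - -4 = z + 4 = 4 + z$)
$N^{2}{\left(y{\left(4 \right)} \right)} = \left(4 + \left(-3 + 4\right)\right)^{2} = \left(4 + 1\right)^{2} = 5^{2} = 25$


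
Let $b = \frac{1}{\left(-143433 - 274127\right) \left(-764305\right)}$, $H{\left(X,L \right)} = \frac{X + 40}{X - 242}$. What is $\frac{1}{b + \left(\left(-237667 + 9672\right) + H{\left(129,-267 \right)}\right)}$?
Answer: $- \frac{36063181125400}{8222278915885663087} \approx -4.386 \cdot 10^{-6}$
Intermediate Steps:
$H{\left(X,L \right)} = \frac{40 + X}{-242 + X}$
$b = \frac{1}{319143195800}$ ($b = \frac{1}{-417560} \left(- \frac{1}{764305}\right) = \left(- \frac{1}{417560}\right) \left(- \frac{1}{764305}\right) = \frac{1}{319143195800} \approx 3.1334 \cdot 10^{-12}$)
$\frac{1}{b + \left(\left(-237667 + 9672\right) + H{\left(129,-267 \right)}\right)} = \frac{1}{\frac{1}{319143195800} + \left(\left(-237667 + 9672\right) + \frac{40 + 129}{-242 + 129}\right)} = \frac{1}{\frac{1}{319143195800} - \left(227995 - \frac{1}{-113} \cdot 169\right)} = \frac{1}{\frac{1}{319143195800} - \frac{25763604}{113}} = \frac{1}{- \frac{8222278915885663087}{36063181125400}} = - \frac{36063181125400}{8222278915885663087}$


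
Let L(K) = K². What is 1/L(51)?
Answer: 1/2601 ≈ 0.00038447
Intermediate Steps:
1/L(51) = 1/(51²) = 1/2601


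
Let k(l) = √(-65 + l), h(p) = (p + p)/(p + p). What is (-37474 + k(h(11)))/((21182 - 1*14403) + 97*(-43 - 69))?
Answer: 37474/4085 - 8*I/4085 ≈ 9.1736 - 0.0019584*I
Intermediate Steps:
h(p) = 1 (h(p) = (2*p)/((2*p)) = (2*p)*(1/(2*p)) = 1)
(-37474 + k(h(11)))/((21182 - 1*14403) + 97*(-43 - 69)) = (-37474 + √(-65 + 1))/((21182 - 1*14403) + 97*(-43 - 69)) = (-37474 + √(-64))/((21182 - 14403) + 97*(-112)) = (-37474 + 8*I)/(6779 - 10864) = (-37474 + 8*I)/(-4085) = (-37474 + 8*I)*(-1/4085) = 37474/4085 - 8*I/4085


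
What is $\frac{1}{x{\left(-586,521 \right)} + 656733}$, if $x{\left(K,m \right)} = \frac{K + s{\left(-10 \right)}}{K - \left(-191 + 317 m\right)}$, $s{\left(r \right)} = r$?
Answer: $\frac{41388}{27180865553} \approx 1.5227 \cdot 10^{-6}$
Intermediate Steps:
$x{\left(K,m \right)} = \frac{-10 + K}{191 + K - 317 m}$ ($x{\left(K,m \right)} = \frac{K - 10}{K - \left(-191 + 317 m\right)} = \frac{-10 + K}{K - \left(-191 + 317 m\right)} = \frac{-10 + K}{191 + K - 317 m}$)
$\frac{1}{x{\left(-586,521 \right)} + 656733} = \frac{1}{\frac{-10 - 586}{191 - 586 - 165157} + 656733} = \frac{1}{\frac{1}{191 - 586 - 165157} \left(-596\right) + 656733} = \frac{1}{\frac{1}{-165552} \left(-596\right) + 656733} = \frac{1}{\left(- \frac{1}{165552}\right) \left(-596\right) + 656733} = \frac{1}{\frac{149}{41388} + 656733} = \frac{1}{\frac{27180865553}{41388}} = \frac{41388}{27180865553}$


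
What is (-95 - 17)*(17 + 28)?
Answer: -5040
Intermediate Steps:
(-95 - 17)*(17 + 28) = -112*45 = -5040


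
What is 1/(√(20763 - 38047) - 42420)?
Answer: -10605/449868421 - I*√4321/899736842 ≈ -2.3574e-5 - 7.3059e-8*I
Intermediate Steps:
1/(√(20763 - 38047) - 42420) = 1/(√(-17284) - 42420) = 1/(2*I*√4321 - 42420) = 1/(-42420 + 2*I*√4321)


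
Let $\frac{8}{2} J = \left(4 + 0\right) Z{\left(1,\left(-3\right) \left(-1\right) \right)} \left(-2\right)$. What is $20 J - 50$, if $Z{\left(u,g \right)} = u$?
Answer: $-90$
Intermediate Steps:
$J = -2$ ($J = \frac{\left(4 + 0\right) 1 \left(-2\right)}{4} = \frac{4 \left(-2\right)}{4} = \frac{1}{4} \left(-8\right) = -2$)
$20 J - 50 = 20 \left(-2\right) - 50 = -40 - 50 = -90$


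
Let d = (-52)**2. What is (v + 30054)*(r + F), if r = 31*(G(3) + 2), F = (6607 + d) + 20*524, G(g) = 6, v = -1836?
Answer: 565460502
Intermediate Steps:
d = 2704
F = 19791 (F = (6607 + 2704) + 20*524 = 9311 + 10480 = 19791)
r = 248 (r = 31*(6 + 2) = 31*8 = 248)
(v + 30054)*(r + F) = (-1836 + 30054)*(248 + 19791) = 28218*20039 = 565460502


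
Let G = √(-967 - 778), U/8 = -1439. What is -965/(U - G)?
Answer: 57560/686673 - 5*I*√1745/686673 ≈ 0.083825 - 0.00030417*I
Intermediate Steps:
U = -11512 (U = 8*(-1439) = -11512)
G = I*√1745 (G = √(-1745) = I*√1745 ≈ 41.773*I)
-965/(U - G) = -965/(-11512 - I*√1745)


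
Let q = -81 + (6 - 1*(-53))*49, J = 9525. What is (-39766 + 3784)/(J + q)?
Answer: -35982/12335 ≈ -2.9171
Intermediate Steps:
q = 2810 (q = -81 + (6 + 53)*49 = -81 + 59*49 = -81 + 2891 = 2810)
(-39766 + 3784)/(J + q) = (-39766 + 3784)/(9525 + 2810) = -35982/12335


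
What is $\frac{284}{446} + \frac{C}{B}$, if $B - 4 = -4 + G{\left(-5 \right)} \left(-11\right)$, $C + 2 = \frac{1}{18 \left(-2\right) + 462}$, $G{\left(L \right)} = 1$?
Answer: $\frac{855185}{1044978} \approx 0.81838$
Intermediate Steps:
$C = - \frac{851}{426}$ ($C = -2 + \frac{1}{18 \left(-2\right) + 462} = -2 + \frac{1}{-36 + 462} = -2 + \frac{1}{426} = - \frac{851}{426} \approx -1.9977$)
$B = -11$ ($B = 4 + \left(-4 + 1 \left(-11\right)\right) = 4 - 15 = -11$)
$\frac{284}{446} + \frac{C}{B} = \frac{284}{446} - \frac{851}{426 \left(-11\right)} = 284 \cdot \frac{1}{446} - - \frac{851}{4686} = \frac{142}{223} + \frac{851}{4686} = \frac{855185}{1044978}$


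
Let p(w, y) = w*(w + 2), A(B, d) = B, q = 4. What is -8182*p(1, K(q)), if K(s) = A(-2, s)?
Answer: -24546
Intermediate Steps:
K(s) = -2
p(w, y) = w*(2 + w)
-8182*p(1, K(q)) = -8182*(2 + 1) = -8182*3 = -24546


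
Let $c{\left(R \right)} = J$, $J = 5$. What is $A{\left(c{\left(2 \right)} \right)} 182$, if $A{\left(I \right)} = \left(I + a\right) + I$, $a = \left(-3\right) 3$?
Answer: $182$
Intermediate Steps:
$a = -9$
$c{\left(R \right)} = 5$
$A{\left(I \right)} = -9 + 2 I$ ($A{\left(I \right)} = \left(I - 9\right) + I = \left(-9 + I\right) + I = -9 + 2 I$)
$A{\left(c{\left(2 \right)} \right)} 182 = \left(-9 + 2 \cdot 5\right) 182 = \left(-9 + 10\right) 182 = 1 \cdot 182 = 182$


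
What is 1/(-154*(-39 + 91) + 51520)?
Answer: 1/43512 ≈ 2.2982e-5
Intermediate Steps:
1/(-154*(-39 + 91) + 51520) = 1/(-154*52 + 51520) = 1/(-8008 + 51520) = 1/43512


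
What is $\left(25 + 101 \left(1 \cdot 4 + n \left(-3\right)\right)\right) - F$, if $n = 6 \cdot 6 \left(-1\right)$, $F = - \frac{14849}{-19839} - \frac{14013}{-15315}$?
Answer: $\frac{1148021290901}{101278095} \approx 11335.0$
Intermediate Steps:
$F = \frac{168472114}{101278095}$ ($F = \left(-14849\right) \left(- \frac{1}{19839}\right) - - \frac{4671}{5105} = \frac{14849}{19839} + \frac{4671}{5105} = \frac{168472114}{101278095} \approx 1.6635$)
$n = -36$ ($n = 36 \left(-1\right) = -36$)
$\left(25 + 101 \left(1 \cdot 4 + n \left(-3\right)\right)\right) - F = \left(25 + 101 \left(1 \cdot 4 - -108\right)\right) - \frac{168472114}{101278095} = \left(25 + 101 \left(4 + 108\right)\right) - \frac{168472114}{101278095} = \left(25 + 101 \cdot 112\right) - \frac{168472114}{101278095} = \left(25 + 11312\right) - \frac{168472114}{101278095} = 11337 - \frac{168472114}{101278095} = \frac{1148021290901}{101278095}$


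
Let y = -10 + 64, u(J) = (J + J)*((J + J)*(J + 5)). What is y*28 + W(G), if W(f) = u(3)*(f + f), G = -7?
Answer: -2520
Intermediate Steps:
u(J) = 4*J**2*(5 + J) (u(J) = (2*J)*((2*J)*(5 + J)) = (2*J)*(2*J*(5 + J)) = 4*J**2*(5 + J))
y = 54
W(f) = 576*f (W(f) = (4*3**2*(5 + 3))*(f + f) = (4*9*8)*(2*f) = 288*(2*f) = 576*f)
y*28 + W(G) = 54*28 + 576*(-7) = 1512 - 4032 = -2520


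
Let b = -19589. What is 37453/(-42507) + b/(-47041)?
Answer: -929156950/1999571787 ≈ -0.46468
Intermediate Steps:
37453/(-42507) + b/(-47041) = 37453/(-42507) - 19589/(-47041) = 37453*(-1/42507) - 19589*(-1/47041) = -37453/42507 + 19589/47041 = -929156950/1999571787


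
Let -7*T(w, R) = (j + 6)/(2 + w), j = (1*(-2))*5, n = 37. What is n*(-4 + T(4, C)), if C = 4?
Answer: -3034/21 ≈ -144.48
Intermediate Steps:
j = -10 (j = -2*5 = -10)
T(w, R) = 4/(7*(2 + w)) (T(w, R) = -(-10 + 6)/(7*(2 + w)) = -(-4)/(7*(2 + w)) = 4/(7*(2 + w)))
n*(-4 + T(4, C)) = 37*(-4 + 4/(7*(2 + 4))) = 37*(-4 + (4/7)/6) = 37*(-4 + (4/7)*(⅙)) = 37*(-4 + 2/21) = 37*(-82/21) = -3034/21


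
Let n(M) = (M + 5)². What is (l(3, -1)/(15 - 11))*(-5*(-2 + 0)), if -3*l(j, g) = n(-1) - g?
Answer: -85/6 ≈ -14.167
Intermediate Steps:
n(M) = (5 + M)²
l(j, g) = -16/3 + g/3 (l(j, g) = -((5 - 1)² - g)/3 = -(4² - g)/3 = -(16 - g)/3 = -16/3 + g/3)
(l(3, -1)/(15 - 11))*(-5*(-2 + 0)) = ((-16/3 + (⅓)*(-1))/(15 - 11))*(-5*(-2 + 0)) = ((-16/3 - ⅓)/4)*(-5*(-2)) = -17/3*¼*10 = -17/12*10 = -85/6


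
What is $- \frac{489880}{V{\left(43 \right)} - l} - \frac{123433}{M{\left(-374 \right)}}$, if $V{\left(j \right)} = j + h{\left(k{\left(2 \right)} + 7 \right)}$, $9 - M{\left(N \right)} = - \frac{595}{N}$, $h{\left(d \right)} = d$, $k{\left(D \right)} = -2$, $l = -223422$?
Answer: $- \frac{60691844566}{3642561} \approx -16662.0$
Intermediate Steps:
$M{\left(N \right)} = 9 + \frac{595}{N}$ ($M{\left(N \right)} = 9 - - \frac{595}{N} = 9 + \frac{595}{N}$)
$V{\left(j \right)} = 5 + j$ ($V{\left(j \right)} = j + \left(-2 + 7\right) = j + 5 = 5 + j$)
$- \frac{489880}{V{\left(43 \right)} - l} - \frac{123433}{M{\left(-374 \right)}} = - \frac{489880}{\left(5 + 43\right) - -223422} - \frac{123433}{9 + \frac{595}{-374}} = - \frac{489880}{48 + 223422} - \frac{123433}{9 + 595 \left(- \frac{1}{374}\right)} = - \frac{489880}{223470} - \frac{123433}{9 - \frac{35}{22}} = \left(-489880\right) \frac{1}{223470} - \frac{123433}{\frac{163}{22}} = - \frac{48988}{22347} - \frac{2715526}{163} = - \frac{60691844566}{3642561}$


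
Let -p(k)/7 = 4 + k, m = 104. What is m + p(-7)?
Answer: 125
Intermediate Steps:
p(k) = -28 - 7*k (p(k) = -7*(4 + k) = -28 - 7*k)
m + p(-7) = 104 + (-28 - 7*(-7)) = 104 + (-28 + 49) = 104 + 21 = 125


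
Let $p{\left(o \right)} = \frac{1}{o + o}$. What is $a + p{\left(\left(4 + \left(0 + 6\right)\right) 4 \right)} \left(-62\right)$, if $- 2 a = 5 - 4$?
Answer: $- \frac{51}{40} \approx -1.275$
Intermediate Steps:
$a = - \frac{1}{2}$ ($a = - \frac{5 - 4}{2} = \left(- \frac{1}{2}\right) 1 = - \frac{1}{2} \approx -0.5$)
$p{\left(o \right)} = \frac{1}{2 o}$
$a + p{\left(\left(4 + \left(0 + 6\right)\right) 4 \right)} \left(-62\right) = - \frac{1}{2} + \frac{1}{2 \left(4 + \left(0 + 6\right)\right) 4} \left(-62\right) = - \frac{1}{2} + \frac{1}{2 \left(4 + 6\right) 4} \left(-62\right) = - \frac{1}{2} + \frac{1}{2 \cdot 10 \cdot 4} \left(-62\right) = - \frac{1}{2} + \frac{1}{2 \cdot 40} \left(-62\right) = - \frac{1}{2} + \frac{1}{2} \cdot \frac{1}{40} \left(-62\right) = - \frac{1}{2} + \frac{1}{80} \left(-62\right) = - \frac{1}{2} - \frac{31}{40} = - \frac{51}{40}$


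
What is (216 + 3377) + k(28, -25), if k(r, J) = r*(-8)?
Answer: 3369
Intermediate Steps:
k(r, J) = -8*r
(216 + 3377) + k(28, -25) = (216 + 3377) - 8*28 = 3593 - 224 = 3369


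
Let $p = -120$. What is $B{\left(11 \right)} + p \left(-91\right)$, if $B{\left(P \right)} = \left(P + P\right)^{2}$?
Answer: $11404$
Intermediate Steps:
$B{\left(P \right)} = 4 P^{2}$ ($B{\left(P \right)} = \left(2 P\right)^{2} = 4 P^{2}$)
$B{\left(11 \right)} + p \left(-91\right) = 4 \cdot 11^{2} - -10920 = 4 \cdot 121 + 10920 = 484 + 10920 = 11404$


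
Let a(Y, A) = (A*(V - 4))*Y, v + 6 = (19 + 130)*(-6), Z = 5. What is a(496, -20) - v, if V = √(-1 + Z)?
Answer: 20740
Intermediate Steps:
v = -900 (v = -6 + (19 + 130)*(-6) = -6 + 149*(-6) = -6 - 894 = -900)
V = 2 (V = √(-1 + 5) = √4 = 2)
a(Y, A) = -2*A*Y (a(Y, A) = (A*(2 - 4))*Y = (A*(-2))*Y = (-2*A)*Y = -2*A*Y)
a(496, -20) - v = -2*(-20)*496 - 1*(-900) = 19840 + 900 = 20740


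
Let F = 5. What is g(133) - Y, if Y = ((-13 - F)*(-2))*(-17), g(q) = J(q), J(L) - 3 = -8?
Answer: 607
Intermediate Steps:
J(L) = -5 (J(L) = 3 - 8 = -5)
g(q) = -5
Y = -612 (Y = ((-13 - 1*5)*(-2))*(-17) = ((-13 - 5)*(-2))*(-17) = -18*(-2)*(-17) = 36*(-17) = -612)
g(133) - Y = -5 - 1*(-612) = -5 + 612 = 607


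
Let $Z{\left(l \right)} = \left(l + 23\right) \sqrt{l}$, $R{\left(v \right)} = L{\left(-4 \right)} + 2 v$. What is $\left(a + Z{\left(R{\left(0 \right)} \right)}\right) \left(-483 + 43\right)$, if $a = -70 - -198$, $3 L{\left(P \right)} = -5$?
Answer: $-56320 - \frac{28160 i \sqrt{15}}{9} \approx -56320.0 - 12118.0 i$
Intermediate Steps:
$L{\left(P \right)} = - \frac{5}{3}$ ($L{\left(P \right)} = \frac{1}{3} \left(-5\right) = - \frac{5}{3}$)
$a = 128$ ($a = -70 + 198 = 128$)
$R{\left(v \right)} = - \frac{5}{3} + 2 v$
$Z{\left(l \right)} = \sqrt{l} \left(23 + l\right)$ ($Z{\left(l \right)} = \left(23 + l\right) \sqrt{l} = \sqrt{l} \left(23 + l\right)$)
$\left(a + Z{\left(R{\left(0 \right)} \right)}\right) \left(-483 + 43\right) = \left(128 + \sqrt{- \frac{5}{3} + 2 \cdot 0} \left(23 + \left(- \frac{5}{3} + 2 \cdot 0\right)\right)\right) \left(-483 + 43\right) = \left(128 + \sqrt{- \frac{5}{3} + 0} \left(23 + \left(- \frac{5}{3} + 0\right)\right)\right) \left(-440\right) = \left(128 + \sqrt{- \frac{5}{3}} \left(23 - \frac{5}{3}\right)\right) \left(-440\right) = \left(128 + \frac{i \sqrt{15}}{3} \cdot \frac{64}{3}\right) \left(-440\right) = \left(128 + \frac{64 i \sqrt{15}}{9}\right) \left(-440\right) = -56320 - \frac{28160 i \sqrt{15}}{9}$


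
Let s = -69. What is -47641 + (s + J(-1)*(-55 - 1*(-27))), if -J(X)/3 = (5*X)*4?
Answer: -49390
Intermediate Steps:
J(X) = -60*X (J(X) = -3*5*X*4 = -60*X)
-47641 + (s + J(-1)*(-55 - 1*(-27))) = -47641 + (-69 + (-60*(-1))*(-55 - 1*(-27))) = -47641 + (-69 + 60*(-55 + 27)) = -47641 + (-69 + 60*(-28)) = -47641 + (-69 - 1680) = -47641 - 1749 = -49390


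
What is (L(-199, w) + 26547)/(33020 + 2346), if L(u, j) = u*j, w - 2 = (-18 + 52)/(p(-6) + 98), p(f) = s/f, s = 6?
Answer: 2529687/3430502 ≈ 0.73741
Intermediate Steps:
p(f) = 6/f
w = 228/97 (w = 2 + (-18 + 52)/(6/(-6) + 98) = 2 + 34/(6*(-⅙) + 98) = 2 + 34/(-1 + 98) = 2 + 34/97 = 228/97 ≈ 2.3505)
L(u, j) = j*u
(L(-199, w) + 26547)/(33020 + 2346) = ((228/97)*(-199) + 26547)/(33020 + 2346) = (-45372/97 + 26547)/35366 = (2529687/97)*(1/35366) = 2529687/3430502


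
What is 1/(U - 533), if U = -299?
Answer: -1/832 ≈ -0.0012019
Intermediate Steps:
1/(U - 533) = 1/(-299 - 533) = 1/(-832) = -1/832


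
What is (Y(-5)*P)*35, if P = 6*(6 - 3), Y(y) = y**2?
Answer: 15750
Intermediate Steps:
P = 18 (P = 6*3 = 18)
(Y(-5)*P)*35 = ((-5)**2*18)*35 = (25*18)*35 = 450*35 = 15750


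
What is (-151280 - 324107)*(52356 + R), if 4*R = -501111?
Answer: 138664207869/4 ≈ 3.4666e+10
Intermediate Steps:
R = -501111/4 (R = (¼)*(-501111) = -501111/4 ≈ -1.2528e+5)
(-151280 - 324107)*(52356 + R) = (-151280 - 324107)*(52356 - 501111/4) = -475387*(-291687/4) = 138664207869/4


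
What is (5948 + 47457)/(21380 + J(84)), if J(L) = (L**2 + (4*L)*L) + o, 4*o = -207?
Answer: 213620/226433 ≈ 0.94341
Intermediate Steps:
o = -207/4 (o = (1/4)*(-207) = -207/4 ≈ -51.750)
J(L) = -207/4 + 5*L**2 (J(L) = (L**2 + (4*L)*L) - 207/4 = (L**2 + 4*L**2) - 207/4 = 5*L**2 - 207/4 = -207/4 + 5*L**2)
(5948 + 47457)/(21380 + J(84)) = (5948 + 47457)/(21380 + (-207/4 + 5*84**2)) = 53405/(21380 + (-207/4 + 5*7056)) = 53405/(21380 + (-207/4 + 35280)) = 53405/(21380 + 140913/4) = 53405/(226433/4) = 53405*(4/226433) = 213620/226433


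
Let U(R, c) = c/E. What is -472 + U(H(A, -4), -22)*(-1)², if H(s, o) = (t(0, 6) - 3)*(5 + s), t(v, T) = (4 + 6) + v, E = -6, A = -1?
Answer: -1405/3 ≈ -468.33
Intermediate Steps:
t(v, T) = 10 + v
H(s, o) = 35 + 7*s (H(s, o) = ((10 + 0) - 3)*(5 + s) = (10 - 3)*(5 + s) = 7*(5 + s) = 35 + 7*s)
U(R, c) = -c/6 (U(R, c) = c/(-6) = c*(-⅙) = -c/6)
-472 + U(H(A, -4), -22)*(-1)² = -472 - ⅙*(-22)*(-1)² = -472 + (11/3)*1 = -472 + 11/3 = -1405/3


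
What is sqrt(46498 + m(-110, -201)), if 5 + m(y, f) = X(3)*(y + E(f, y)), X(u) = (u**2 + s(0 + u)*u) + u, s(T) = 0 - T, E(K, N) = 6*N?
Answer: sqrt(44183) ≈ 210.20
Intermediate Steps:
s(T) = -T
X(u) = u (X(u) = (u**2 + (-(0 + u))*u) + u = (u**2 + (-u)*u) + u = (u**2 - u**2) + u = 0 + u = u)
m(y, f) = -5 + 21*y (m(y, f) = -5 + 3*(y + 6*y) = -5 + 3*(7*y) = -5 + 21*y)
sqrt(46498 + m(-110, -201)) = sqrt(46498 + (-5 + 21*(-110))) = sqrt(46498 + (-5 - 2310)) = sqrt(46498 - 2315) = sqrt(44183)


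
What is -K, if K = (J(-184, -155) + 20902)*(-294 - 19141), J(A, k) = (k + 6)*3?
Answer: 397542925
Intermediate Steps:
J(A, k) = 18 + 3*k (J(A, k) = (6 + k)*3 = 18 + 3*k)
K = -397542925 (K = ((18 + 3*(-155)) + 20902)*(-294 - 19141) = ((18 - 465) + 20902)*(-19435) = (-447 + 20902)*(-19435) = 20455*(-19435) = -397542925)
-K = -1*(-397542925) = 397542925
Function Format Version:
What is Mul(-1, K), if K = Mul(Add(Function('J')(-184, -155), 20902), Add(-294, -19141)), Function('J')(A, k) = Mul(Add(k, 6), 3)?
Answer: 397542925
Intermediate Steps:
Function('J')(A, k) = Add(18, Mul(3, k)) (Function('J')(A, k) = Mul(Add(6, k), 3) = Add(18, Mul(3, k)))
K = -397542925 (K = Mul(Add(Add(18, Mul(3, -155)), 20902), Add(-294, -19141)) = Mul(Add(Add(18, -465), 20902), -19435) = Mul(Add(-447, 20902), -19435) = Mul(20455, -19435) = -397542925)
Mul(-1, K) = Mul(-1, -397542925) = 397542925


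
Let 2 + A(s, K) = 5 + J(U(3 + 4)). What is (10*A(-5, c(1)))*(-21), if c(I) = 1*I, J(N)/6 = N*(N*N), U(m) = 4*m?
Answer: -27660150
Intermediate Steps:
J(N) = 6*N³ (J(N) = 6*(N*(N*N)) = 6*(N*N²) = 6*N³)
c(I) = I
A(s, K) = 131715 (A(s, K) = -2 + (5 + 6*(4*(3 + 4))³) = -2 + (5 + 6*(4*7)³) = -2 + (5 + 6*28³) = -2 + (5 + 6*21952) = -2 + (5 + 131712) = -2 + 131717 = 131715)
(10*A(-5, c(1)))*(-21) = (10*131715)*(-21) = 1317150*(-21) = -27660150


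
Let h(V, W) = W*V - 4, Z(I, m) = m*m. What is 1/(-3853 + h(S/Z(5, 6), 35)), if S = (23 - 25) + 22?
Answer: -9/34538 ≈ -0.00026058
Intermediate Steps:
Z(I, m) = m²
S = 20 (S = -2 + 22 = 20)
h(V, W) = -4 + V*W (h(V, W) = V*W - 4 = -4 + V*W)
1/(-3853 + h(S/Z(5, 6), 35)) = 1/(-3853 + (-4 + (20/(6²))*35)) = 1/(-3853 + (-4 + (20/36)*35)) = 1/(-3853 + (-4 + (20*(1/36))*35)) = 1/(-3853 + (-4 + (5/9)*35)) = 1/(-3853 + (-4 + 175/9)) = 1/(-3853 + 139/9) = 1/(-34538/9) = -9/34538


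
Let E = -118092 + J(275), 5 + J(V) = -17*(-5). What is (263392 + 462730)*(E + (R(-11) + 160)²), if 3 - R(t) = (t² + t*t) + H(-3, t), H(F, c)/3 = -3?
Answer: -82133111664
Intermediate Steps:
H(F, c) = -9 (H(F, c) = 3*(-3) = -9)
J(V) = 80 (J(V) = -5 - 17*(-5) = -5 + 85 = 80)
E = -118012 (E = -118092 + 80 = -118012)
R(t) = 12 - 2*t² (R(t) = 3 - ((t² + t*t) - 9) = 3 - ((t² + t²) - 9) = 3 - (2*t² - 9) = 3 - (-9 + 2*t²) = 3 + (9 - 2*t²) = 12 - 2*t²)
(263392 + 462730)*(E + (R(-11) + 160)²) = (263392 + 462730)*(-118012 + ((12 - 2*(-11)²) + 160)²) = 726122*(-118012 + ((12 - 2*121) + 160)²) = 726122*(-118012 + ((12 - 242) + 160)²) = 726122*(-118012 + (-230 + 160)²) = 726122*(-118012 + (-70)²) = 726122*(-118012 + 4900) = 726122*(-113112) = -82133111664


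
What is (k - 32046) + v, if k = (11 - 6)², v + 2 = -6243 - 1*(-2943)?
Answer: -35323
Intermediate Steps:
v = -3302 (v = -2 + (-6243 - 1*(-2943)) = -2 + (-6243 + 2943) = -2 - 3300 = -3302)
k = 25 (k = 5² = 25)
(k - 32046) + v = (25 - 32046) - 3302 = -32021 - 3302 = -35323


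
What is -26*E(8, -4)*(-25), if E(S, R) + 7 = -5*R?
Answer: 8450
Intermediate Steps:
E(S, R) = -7 - 5*R
-26*E(8, -4)*(-25) = -26*(-7 - 5*(-4))*(-25) = -26*(-7 + 20)*(-25) = -26*13*(-25) = -338*(-25) = 8450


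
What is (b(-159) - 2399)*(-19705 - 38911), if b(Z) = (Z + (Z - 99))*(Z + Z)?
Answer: -7632213512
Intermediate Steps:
b(Z) = 2*Z*(-99 + 2*Z) (b(Z) = (Z + (-99 + Z))*(2*Z) = (-99 + 2*Z)*(2*Z) = 2*Z*(-99 + 2*Z))
(b(-159) - 2399)*(-19705 - 38911) = (2*(-159)*(-99 + 2*(-159)) - 2399)*(-19705 - 38911) = (2*(-159)*(-99 - 318) - 2399)*(-58616) = (2*(-159)*(-417) - 2399)*(-58616) = (132606 - 2399)*(-58616) = 130207*(-58616) = -7632213512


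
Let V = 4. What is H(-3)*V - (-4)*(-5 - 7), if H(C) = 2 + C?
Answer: -52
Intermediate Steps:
H(-3)*V - (-4)*(-5 - 7) = (2 - 3)*4 - (-4)*(-5 - 7) = -1*4 - (-4)*(-12) = -4 - 1*48 = -4 - 48 = -52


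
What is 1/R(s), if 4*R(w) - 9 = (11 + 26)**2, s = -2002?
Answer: 2/689 ≈ 0.0029028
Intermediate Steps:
R(w) = 689/2 (R(w) = 9/4 + (11 + 26)**2/4 = 9/4 + (1/4)*37**2 = 9/4 + (1/4)*1369 = 9/4 + 1369/4 = 689/2)
1/R(s) = 1/(689/2) = 2/689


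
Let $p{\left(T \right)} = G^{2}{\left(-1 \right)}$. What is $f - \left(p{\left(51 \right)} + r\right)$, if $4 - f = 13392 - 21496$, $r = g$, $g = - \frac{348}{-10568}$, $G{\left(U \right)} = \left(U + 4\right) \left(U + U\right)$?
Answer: $\frac{21326137}{2642} \approx 8072.0$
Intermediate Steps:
$G{\left(U \right)} = 2 U \left(4 + U\right)$ ($G{\left(U \right)} = \left(4 + U\right) 2 U = 2 U \left(4 + U\right)$)
$g = \frac{87}{2642}$ ($g = \left(-348\right) \left(- \frac{1}{10568}\right) = \frac{87}{2642} \approx 0.03293$)
$p{\left(T \right)} = 36$ ($p{\left(T \right)} = \left(2 \left(-1\right) \left(4 - 1\right)\right)^{2} = \left(2 \left(-1\right) 3\right)^{2} = \left(-6\right)^{2} = 36$)
$r = \frac{87}{2642} \approx 0.03293$
$f = 8108$ ($f = 4 - \left(13392 - 21496\right) = 4 - -8104 = 4 + 8104 = 8108$)
$f - \left(p{\left(51 \right)} + r\right) = 8108 - \left(36 + \frac{87}{2642}\right) = 8108 - \frac{95199}{2642} = \frac{21326137}{2642}$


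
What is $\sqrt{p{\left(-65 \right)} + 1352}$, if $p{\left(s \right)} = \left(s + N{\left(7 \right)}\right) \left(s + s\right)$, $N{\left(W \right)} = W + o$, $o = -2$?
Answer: $8 \sqrt{143} \approx 95.666$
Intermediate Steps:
$N{\left(W \right)} = -2 + W$ ($N{\left(W \right)} = W - 2 = -2 + W$)
$p{\left(s \right)} = 2 s \left(5 + s\right)$ ($p{\left(s \right)} = \left(s + \left(-2 + 7\right)\right) \left(s + s\right) = \left(s + 5\right) 2 s = \left(5 + s\right) 2 s = 2 s \left(5 + s\right)$)
$\sqrt{p{\left(-65 \right)} + 1352} = \sqrt{2 \left(-65\right) \left(5 - 65\right) + 1352} = \sqrt{2 \left(-65\right) \left(-60\right) + 1352} = \sqrt{7800 + 1352} = \sqrt{9152} = 8 \sqrt{143}$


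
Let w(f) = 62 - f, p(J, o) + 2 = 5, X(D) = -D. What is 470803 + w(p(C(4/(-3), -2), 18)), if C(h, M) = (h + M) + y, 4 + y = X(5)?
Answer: 470862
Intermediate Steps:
y = -9 (y = -4 - 1*5 = -4 - 5 = -9)
C(h, M) = -9 + M + h (C(h, M) = (h + M) - 9 = (M + h) - 9 = -9 + M + h)
p(J, o) = 3 (p(J, o) = -2 + 5 = 3)
470803 + w(p(C(4/(-3), -2), 18)) = 470803 + (62 - 1*3) = 470803 + (62 - 3) = 470803 + 59 = 470862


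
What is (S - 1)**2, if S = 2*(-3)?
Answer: 49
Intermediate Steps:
S = -6
(S - 1)**2 = (-6 - 1)**2 = (-7)**2 = 49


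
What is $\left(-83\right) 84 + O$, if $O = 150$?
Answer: $-6822$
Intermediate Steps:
$\left(-83\right) 84 + O = \left(-83\right) 84 + 150 = -6972 + 150 = -6822$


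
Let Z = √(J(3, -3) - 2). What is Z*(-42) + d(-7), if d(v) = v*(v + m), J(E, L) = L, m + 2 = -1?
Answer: 70 - 42*I*√5 ≈ 70.0 - 93.915*I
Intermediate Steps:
m = -3 (m = -2 - 1 = -3)
Z = I*√5 (Z = √(-3 - 2) = √(-5) = I*√5 ≈ 2.2361*I)
d(v) = v*(-3 + v) (d(v) = v*(v - 3) = v*(-3 + v))
Z*(-42) + d(-7) = (I*√5)*(-42) - 7*(-3 - 7) = -42*I*√5 - 7*(-10) = -42*I*√5 + 70 = 70 - 42*I*√5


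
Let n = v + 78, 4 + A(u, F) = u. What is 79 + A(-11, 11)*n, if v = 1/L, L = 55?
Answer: -12004/11 ≈ -1091.3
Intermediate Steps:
v = 1/55 ≈ 0.018182
A(u, F) = -4 + u
n = 4291/55 (n = 1/55 + 78 = 4291/55 ≈ 78.018)
79 + A(-11, 11)*n = 79 + (-4 - 11)*(4291/55) = 79 - 15*4291/55 = 79 - 12873/11 = -12004/11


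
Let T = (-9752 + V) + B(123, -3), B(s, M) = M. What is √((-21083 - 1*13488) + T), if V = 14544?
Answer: I*√29782 ≈ 172.57*I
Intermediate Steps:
T = 4789 (T = (-9752 + 14544) - 3 = 4792 - 3 = 4789)
√((-21083 - 1*13488) + T) = √((-21083 - 1*13488) + 4789) = √((-21083 - 13488) + 4789) = √(-34571 + 4789) = √(-29782) = I*√29782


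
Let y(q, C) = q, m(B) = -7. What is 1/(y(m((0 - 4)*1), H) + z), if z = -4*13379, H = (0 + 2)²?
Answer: -1/53523 ≈ -1.8684e-5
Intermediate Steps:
H = 4 (H = 2² = 4)
z = -53516
1/(y(m((0 - 4)*1), H) + z) = 1/(-7 - 53516) = 1/(-53523) = -1/53523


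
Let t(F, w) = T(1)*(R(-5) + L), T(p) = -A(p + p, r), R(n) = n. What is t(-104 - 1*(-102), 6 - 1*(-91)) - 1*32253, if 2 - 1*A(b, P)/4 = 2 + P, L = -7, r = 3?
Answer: -32397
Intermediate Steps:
A(b, P) = -4*P (A(b, P) = 8 - 4*(2 + P) = 8 + (-8 - 4*P) = -4*P)
T(p) = 12 (T(p) = -(-4)*3 = -1*(-12) = 12)
t(F, w) = -144 (t(F, w) = 12*(-5 - 7) = 12*(-12) = -144)
t(-104 - 1*(-102), 6 - 1*(-91)) - 1*32253 = -144 - 1*32253 = -144 - 32253 = -32397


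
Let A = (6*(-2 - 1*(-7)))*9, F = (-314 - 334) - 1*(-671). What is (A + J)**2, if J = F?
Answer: 85849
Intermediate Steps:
F = 23 (F = -648 + 671 = 23)
J = 23
A = 270 (A = (6*(-2 + 7))*9 = (6*5)*9 = 30*9 = 270)
(A + J)**2 = (270 + 23)**2 = 293**2 = 85849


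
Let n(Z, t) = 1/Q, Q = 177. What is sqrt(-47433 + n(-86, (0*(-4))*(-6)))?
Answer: 2*I*sqrt(371507070)/177 ≈ 217.79*I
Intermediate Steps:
n(Z, t) = 1/177
sqrt(-47433 + n(-86, (0*(-4))*(-6))) = sqrt(-47433 + 1/177) = sqrt(-8395640/177) = 2*I*sqrt(371507070)/177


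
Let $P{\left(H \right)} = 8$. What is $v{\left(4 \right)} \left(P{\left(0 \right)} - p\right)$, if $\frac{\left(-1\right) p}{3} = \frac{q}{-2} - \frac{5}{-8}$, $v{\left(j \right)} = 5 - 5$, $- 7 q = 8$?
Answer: $0$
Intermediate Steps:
$q = - \frac{8}{7}$ ($q = \left(- \frac{1}{7}\right) 8 = - \frac{8}{7} \approx -1.1429$)
$v{\left(j \right)} = 0$
$p = - \frac{201}{56}$ ($p = - 3 \left(- \frac{8}{7 \left(-2\right)} - \frac{5}{-8}\right) = - 3 \left(\left(- \frac{8}{7}\right) \left(- \frac{1}{2}\right) - - \frac{5}{8}\right) = - 3 \left(\frac{4}{7} + \frac{5}{8}\right) = \left(-3\right) \frac{67}{56} = - \frac{201}{56} \approx -3.5893$)
$v{\left(4 \right)} \left(P{\left(0 \right)} - p\right) = 0 \left(8 - - \frac{201}{56}\right) = 0 \left(8 + \frac{201}{56}\right) = 0 \cdot \frac{649}{56} = 0$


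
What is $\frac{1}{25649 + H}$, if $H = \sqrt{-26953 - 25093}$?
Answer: $\frac{25649}{657923247} - \frac{i \sqrt{52046}}{657923247} \approx 3.8985 \cdot 10^{-5} - 3.4675 \cdot 10^{-7} i$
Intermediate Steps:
$H = i \sqrt{52046}$ ($H = \sqrt{-52046} = i \sqrt{52046} \approx 228.14 i$)
$\frac{1}{25649 + H} = \frac{1}{25649 + i \sqrt{52046}}$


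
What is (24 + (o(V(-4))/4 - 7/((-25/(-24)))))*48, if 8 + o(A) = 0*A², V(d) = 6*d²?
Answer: 18336/25 ≈ 733.44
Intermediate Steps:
o(A) = -8 (o(A) = -8 + 0*A² = -8 + 0 = -8)
(24 + (o(V(-4))/4 - 7/((-25/(-24)))))*48 = (24 + (-8/4 - 7/((-25/(-24)))))*48 = (24 + (-8*¼ - 7/((-25*(-1/24)))))*48 = (24 + (-2 - 7/25/24))*48 = (24 + (-2 - 7*24/25))*48 = (24 + (-2 - 168/25))*48 = (24 - 218/25)*48 = (382/25)*48 = 18336/25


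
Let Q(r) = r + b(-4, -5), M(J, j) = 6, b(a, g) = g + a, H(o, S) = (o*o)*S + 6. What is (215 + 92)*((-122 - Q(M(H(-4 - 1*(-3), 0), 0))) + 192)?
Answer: 22411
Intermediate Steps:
H(o, S) = 6 + S*o² (H(o, S) = o²*S + 6 = S*o² + 6 = 6 + S*o²)
b(a, g) = a + g
Q(r) = -9 + r (Q(r) = r + (-4 - 5) = r - 9 = -9 + r)
(215 + 92)*((-122 - Q(M(H(-4 - 1*(-3), 0), 0))) + 192) = (215 + 92)*((-122 - (-9 + 6)) + 192) = 307*((-122 - 1*(-3)) + 192) = 307*((-122 + 3) + 192) = 307*(-119 + 192) = 307*73 = 22411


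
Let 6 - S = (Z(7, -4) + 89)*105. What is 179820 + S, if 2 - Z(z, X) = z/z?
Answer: 170376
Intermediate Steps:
Z(z, X) = 1 (Z(z, X) = 2 - z/z = 2 - 1*1 = 2 - 1 = 1)
S = -9444 (S = 6 - (1 + 89)*105 = 6 - 90*105 = 6 - 1*9450 = 6 - 9450 = -9444)
179820 + S = 179820 - 9444 = 170376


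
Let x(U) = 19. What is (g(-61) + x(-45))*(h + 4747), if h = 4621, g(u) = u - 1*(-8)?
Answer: -318512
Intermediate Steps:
g(u) = 8 + u (g(u) = u + 8 = 8 + u)
(g(-61) + x(-45))*(h + 4747) = ((8 - 61) + 19)*(4621 + 4747) = (-53 + 19)*9368 = -34*9368 = -318512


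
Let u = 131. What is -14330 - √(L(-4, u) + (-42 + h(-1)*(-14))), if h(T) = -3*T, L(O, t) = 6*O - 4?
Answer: -14330 - 4*I*√7 ≈ -14330.0 - 10.583*I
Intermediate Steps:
L(O, t) = -4 + 6*O
-14330 - √(L(-4, u) + (-42 + h(-1)*(-14))) = -14330 - √((-4 + 6*(-4)) + (-42 - 3*(-1)*(-14))) = -14330 - √((-4 - 24) + (-42 + 3*(-14))) = -14330 - √(-28 + (-42 - 42)) = -14330 - √(-28 - 84) = -14330 - √(-112) = -14330 - 4*I*√7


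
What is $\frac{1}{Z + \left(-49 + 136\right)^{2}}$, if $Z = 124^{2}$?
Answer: $\frac{1}{22945} \approx 4.3582 \cdot 10^{-5}$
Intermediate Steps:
$Z = 15376$
$\frac{1}{Z + \left(-49 + 136\right)^{2}} = \frac{1}{15376 + \left(-49 + 136\right)^{2}} = \frac{1}{15376 + 87^{2}} = \frac{1}{15376 + 7569} = \frac{1}{22945}$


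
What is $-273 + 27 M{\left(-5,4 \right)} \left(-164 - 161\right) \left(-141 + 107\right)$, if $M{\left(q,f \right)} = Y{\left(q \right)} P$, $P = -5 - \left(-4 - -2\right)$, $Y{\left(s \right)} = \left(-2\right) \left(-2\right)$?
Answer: $-3580473$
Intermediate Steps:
$Y{\left(s \right)} = 4$
$P = -3$ ($P = -5 - \left(-4 + 2\right) = -5 - -2 = -5 + 2 = -3$)
$M{\left(q,f \right)} = -12$ ($M{\left(q,f \right)} = 4 \left(-3\right) = -12$)
$-273 + 27 M{\left(-5,4 \right)} \left(-164 - 161\right) \left(-141 + 107\right) = -273 + 27 \left(-12\right) \left(-164 - 161\right) \left(-141 + 107\right) = -273 - 324 \left(\left(-325\right) \left(-34\right)\right) = -273 - 3580200 = -3580473$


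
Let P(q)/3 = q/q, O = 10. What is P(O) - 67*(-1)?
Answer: 70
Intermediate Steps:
P(q) = 3 (P(q) = 3*(q/q) = 3*1 = 3)
P(O) - 67*(-1) = 3 - 67*(-1) = 3 + 67 = 70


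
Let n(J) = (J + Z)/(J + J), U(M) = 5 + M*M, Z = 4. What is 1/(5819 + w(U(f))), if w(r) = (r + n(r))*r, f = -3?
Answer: 1/6024 ≈ 0.00016600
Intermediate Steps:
U(M) = 5 + M**2
n(J) = (4 + J)/(2*J) (n(J) = (J + 4)/(J + J) = (4 + J)/((2*J)) = (4 + J)*(1/(2*J)) = (4 + J)/(2*J))
w(r) = r*(r + (4 + r)/(2*r)) (w(r) = (r + (4 + r)/(2*r))*r = r*(r + (4 + r)/(2*r)))
1/(5819 + w(U(f))) = 1/(5819 + (2 + (5 + (-3)**2)**2 + (5 + (-3)**2)/2)) = 1/(5819 + (2 + (5 + 9)**2 + (5 + 9)/2)) = 1/(5819 + (2 + 14**2 + (1/2)*14)) = 1/(5819 + (2 + 196 + 7)) = 1/(5819 + 205) = 1/6024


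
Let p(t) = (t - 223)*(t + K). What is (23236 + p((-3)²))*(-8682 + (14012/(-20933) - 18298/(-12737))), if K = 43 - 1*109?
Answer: -82016305896508088/266623621 ≈ -3.0761e+8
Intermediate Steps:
K = -66 (K = 43 - 109 = -66)
p(t) = (-223 + t)*(-66 + t) (p(t) = (t - 223)*(t - 66) = (-223 + t)*(-66 + t))
(23236 + p((-3)²))*(-8682 + (14012/(-20933) - 18298/(-12737))) = (23236 + (14718 + ((-3)²)² - 289*(-3)²))*(-8682 + (14012/(-20933) - 18298/(-12737))) = (23236 + (14718 + 9² - 289*9))*(-8682 + (14012*(-1/20933) - 18298*(-1/12737))) = (23236 + (14718 + 81 - 2601))*(-8682 + (-14012/20933 + 18298/12737)) = (23236 + 12198)*(-8682 + 204561190/266623621) = 35434*(-2314621716332/266623621) = -82016305896508088/266623621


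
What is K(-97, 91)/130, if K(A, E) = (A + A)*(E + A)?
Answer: 582/65 ≈ 8.9538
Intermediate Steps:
K(A, E) = 2*A*(A + E) (K(A, E) = (2*A)*(A + E) = 2*A*(A + E))
K(-97, 91)/130 = (2*(-97)*(-97 + 91))/130 = (2*(-97)*(-6))*(1/130) = 1164*(1/130) = 582/65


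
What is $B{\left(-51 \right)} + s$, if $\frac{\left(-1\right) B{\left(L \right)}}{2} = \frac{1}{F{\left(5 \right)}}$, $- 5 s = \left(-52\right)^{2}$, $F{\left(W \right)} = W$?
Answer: $- \frac{2706}{5} \approx -541.2$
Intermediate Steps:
$s = - \frac{2704}{5}$ ($s = - \frac{\left(-52\right)^{2}}{5} = \left(- \frac{1}{5}\right) 2704 = - \frac{2704}{5} \approx -540.8$)
$B{\left(L \right)} = - \frac{2}{5}$
$B{\left(-51 \right)} + s = - \frac{2}{5} - \frac{2704}{5} = - \frac{2706}{5}$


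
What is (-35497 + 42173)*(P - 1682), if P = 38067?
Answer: 242906260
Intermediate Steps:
(-35497 + 42173)*(P - 1682) = (-35497 + 42173)*(38067 - 1682) = 6676*36385 = 242906260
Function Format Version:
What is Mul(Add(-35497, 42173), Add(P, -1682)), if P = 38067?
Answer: 242906260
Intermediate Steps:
Mul(Add(-35497, 42173), Add(P, -1682)) = Mul(Add(-35497, 42173), Add(38067, -1682)) = Mul(6676, 36385) = 242906260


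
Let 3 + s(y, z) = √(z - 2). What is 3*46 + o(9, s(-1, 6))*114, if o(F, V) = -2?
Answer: -90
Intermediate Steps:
s(y, z) = -3 + √(-2 + z) (s(y, z) = -3 + √(z - 2) = -3 + √(-2 + z))
3*46 + o(9, s(-1, 6))*114 = 3*46 - 2*114 = 138 - 228 = -90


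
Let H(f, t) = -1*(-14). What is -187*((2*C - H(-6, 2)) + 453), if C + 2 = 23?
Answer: -89947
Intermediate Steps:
C = 21 (C = -2 + 23 = 21)
H(f, t) = 14
-187*((2*C - H(-6, 2)) + 453) = -187*((2*21 - 1*14) + 453) = -187*((42 - 14) + 453) = -187*(28 + 453) = -187*481 = -89947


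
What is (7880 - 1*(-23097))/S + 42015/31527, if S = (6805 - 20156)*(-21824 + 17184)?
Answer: 867916240493/651018257760 ≈ 1.3332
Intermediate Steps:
S = 61948640 (S = -13351*(-4640) = 61948640)
(7880 - 1*(-23097))/S + 42015/31527 = (7880 - 1*(-23097))/61948640 + 42015/31527 = (7880 + 23097)*(1/61948640) + 42015*(1/31527) = 30977*(1/61948640) + 14005/10509 = 30977/61948640 + 14005/10509 = 867916240493/651018257760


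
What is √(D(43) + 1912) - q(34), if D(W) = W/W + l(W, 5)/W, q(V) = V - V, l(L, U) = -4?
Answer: √3536965/43 ≈ 43.737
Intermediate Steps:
q(V) = 0
D(W) = 1 - 4/W (D(W) = W/W - 4/W = 1 - 4/W)
√(D(43) + 1912) - q(34) = √((-4 + 43)/43 + 1912) - 1*0 = √((1/43)*39 + 1912) + 0 = √(39/43 + 1912) + 0 = √(82255/43) + 0 = √3536965/43 + 0 = √3536965/43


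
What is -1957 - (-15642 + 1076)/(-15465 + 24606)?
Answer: -17874371/9141 ≈ -1955.4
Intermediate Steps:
-1957 - (-15642 + 1076)/(-15465 + 24606) = -1957 - (-14566)/9141 = -1957 - 1*(-14566/9141) = -1957 + 14566/9141 = -17874371/9141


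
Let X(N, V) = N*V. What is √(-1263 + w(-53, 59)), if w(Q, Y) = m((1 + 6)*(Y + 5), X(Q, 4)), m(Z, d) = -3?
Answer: I*√1266 ≈ 35.581*I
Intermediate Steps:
w(Q, Y) = -3
√(-1263 + w(-53, 59)) = √(-1263 - 3) = √(-1266) = I*√1266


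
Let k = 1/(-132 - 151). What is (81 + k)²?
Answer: 525418084/80089 ≈ 6560.4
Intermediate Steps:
k = -1/283 (k = 1/(-283) = -1/283 ≈ -0.0035336)
(81 + k)² = (81 - 1/283)² = (22922/283)² = 525418084/80089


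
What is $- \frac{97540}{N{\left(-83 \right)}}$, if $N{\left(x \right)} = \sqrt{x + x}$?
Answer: $\frac{48770 i \sqrt{166}}{83} \approx 7570.6 i$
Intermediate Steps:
$N{\left(x \right)} = \sqrt{2} \sqrt{x}$ ($N{\left(x \right)} = \sqrt{2 x} = \sqrt{2} \sqrt{x}$)
$- \frac{97540}{N{\left(-83 \right)}} = - \frac{97540}{\sqrt{2} \sqrt{-83}} = - \frac{97540}{\sqrt{2} i \sqrt{83}} = - \frac{97540}{i \sqrt{166}} = - 97540 \left(- \frac{i \sqrt{166}}{166}\right) = \frac{48770 i \sqrt{166}}{83}$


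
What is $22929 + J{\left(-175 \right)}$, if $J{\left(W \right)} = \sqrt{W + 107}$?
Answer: $22929 + 2 i \sqrt{17} \approx 22929.0 + 8.2462 i$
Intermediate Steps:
$J{\left(W \right)} = \sqrt{107 + W}$
$22929 + J{\left(-175 \right)} = 22929 + \sqrt{107 - 175} = 22929 + \sqrt{-68} = 22929 + 2 i \sqrt{17}$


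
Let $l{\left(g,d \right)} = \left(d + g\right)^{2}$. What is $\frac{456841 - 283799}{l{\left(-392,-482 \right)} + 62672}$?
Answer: $\frac{86521}{413274} \approx 0.20936$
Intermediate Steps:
$\frac{456841 - 283799}{l{\left(-392,-482 \right)} + 62672} = \frac{456841 - 283799}{\left(-482 - 392\right)^{2} + 62672} = \frac{173042}{\left(-874\right)^{2} + 62672} = \frac{173042}{763876 + 62672} = \frac{173042}{826548} = 173042 \cdot \frac{1}{826548} = \frac{86521}{413274}$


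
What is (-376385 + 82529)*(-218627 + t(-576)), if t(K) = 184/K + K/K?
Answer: 192733967180/3 ≈ 6.4245e+10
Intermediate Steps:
t(K) = 1 + 184/K (t(K) = 184/K + 1 = 1 + 184/K)
(-376385 + 82529)*(-218627 + t(-576)) = (-376385 + 82529)*(-218627 + (184 - 576)/(-576)) = -293856*(-218627 - 1/576*(-392)) = -293856*(-218627 + 49/72) = -293856*(-15741095/72) = 192733967180/3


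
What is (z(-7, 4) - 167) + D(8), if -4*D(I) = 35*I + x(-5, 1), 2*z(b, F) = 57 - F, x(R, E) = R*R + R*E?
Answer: -431/2 ≈ -215.50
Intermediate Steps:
x(R, E) = R**2 + E*R
z(b, F) = 57/2 - F/2 (z(b, F) = (57 - F)/2 = 57/2 - F/2)
D(I) = -5 - 35*I/4 (D(I) = -(35*I - 5*(1 - 5))/4 = -(35*I - 5*(-4))/4 = -(35*I + 20)/4 = -(20 + 35*I)/4 = -5 - 35*I/4)
(z(-7, 4) - 167) + D(8) = ((57/2 - 1/2*4) - 167) + (-5 - 35/4*8) = ((57/2 - 2) - 167) + (-5 - 70) = (53/2 - 167) - 75 = -281/2 - 75 = -431/2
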